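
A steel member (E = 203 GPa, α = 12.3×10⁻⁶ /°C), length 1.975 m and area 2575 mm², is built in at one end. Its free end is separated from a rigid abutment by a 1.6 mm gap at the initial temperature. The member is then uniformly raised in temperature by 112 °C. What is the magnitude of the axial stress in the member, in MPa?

Unrestrained expansion: δ_free = αΔT L = 12.3×10⁻⁶ × 112 × 1975 = 2.721 mm.
The gap closes (δ_free > 1.6 mm) and the wall then resists a further 2.721 − 1.6 = 1.121 mm of expansion.
Compatibility: PL/(AE) = 1.121 mm, so σ = P/A = E × (1.121/1975) = 115.2 MPa.

σ ≈ 115 MPa (compressive)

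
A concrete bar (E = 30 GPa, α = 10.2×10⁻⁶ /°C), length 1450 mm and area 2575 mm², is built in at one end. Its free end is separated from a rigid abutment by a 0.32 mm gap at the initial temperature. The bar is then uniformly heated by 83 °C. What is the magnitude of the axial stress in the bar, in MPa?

σ ≈ 18.8 MPa (compressive)

Free thermal elongation = αΔT L = 10.2×10⁻⁶ × 83 × 1450 = 1.228 mm.
The gap closes (δ_free > 0.32 mm) and the wall then resists a further 1.228 − 0.32 = 0.9076 mm of expansion.
That suppressed elongation corresponds to σ = E·Δ/L = 30×10³ × 0.9076/1450 = 18.78 MPa.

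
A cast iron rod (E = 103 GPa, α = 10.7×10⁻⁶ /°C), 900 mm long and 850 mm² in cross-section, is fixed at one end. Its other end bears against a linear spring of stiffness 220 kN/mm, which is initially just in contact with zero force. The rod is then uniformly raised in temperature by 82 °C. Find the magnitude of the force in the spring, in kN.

The unrestrained thermal change is αΔT L = 10.7×10⁻⁶ × 82 × 900 = 0.7897 mm.
Let P be the compressive force at the spring. The rod shortens elastically by PL/(AE) and the spring compresses by P/k; together these equal δ_free.
So P = δ_free / [L/(AE) + 1/k] = 0.7897 / [ 900/(850×103×10³) + 1/(220×10³) ].
P = 0.7897 / 1.483×10⁻⁵ = 53260 N.

P ≈ 53.3 kN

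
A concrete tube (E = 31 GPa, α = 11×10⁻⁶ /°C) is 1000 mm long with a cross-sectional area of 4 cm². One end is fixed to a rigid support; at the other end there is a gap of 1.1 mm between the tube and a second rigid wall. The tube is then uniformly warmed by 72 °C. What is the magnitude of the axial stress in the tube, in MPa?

Unrestrained expansion: δ_free = αΔT L = 11×10⁻⁶ × 72 × 1000 = 0.792 mm.
This is smaller than the 1.1 mm clearance, so the tube expands freely without reaching the stop — the stress is zero.

σ ≈ 0 MPa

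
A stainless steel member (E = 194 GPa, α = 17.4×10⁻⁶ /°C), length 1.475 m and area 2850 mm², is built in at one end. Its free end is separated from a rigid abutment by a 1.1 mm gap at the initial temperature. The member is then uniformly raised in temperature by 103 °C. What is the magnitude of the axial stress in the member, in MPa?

σ ≈ 203 MPa (compressive)

Free thermal elongation = αΔT L = 17.4×10⁻⁶ × 103 × 1475 = 2.643 mm.
After closing the 1.1 mm clearance, 2.643 − 1.1 = 1.543 mm of expansion remains to be suppressed by the wall.
Compatibility: PL/(AE) = 1.543 mm, so σ = P/A = E × (1.543/1475) = 203 MPa.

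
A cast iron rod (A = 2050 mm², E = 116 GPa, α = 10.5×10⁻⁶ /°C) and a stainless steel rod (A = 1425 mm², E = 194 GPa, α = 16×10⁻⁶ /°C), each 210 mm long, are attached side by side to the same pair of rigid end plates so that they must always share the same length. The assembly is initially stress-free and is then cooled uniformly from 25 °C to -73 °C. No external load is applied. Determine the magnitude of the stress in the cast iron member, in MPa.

Equilibrium of a rigid end plate with no external load gives equal and opposite internal forces ±P in the two members. Since α_{stainless steel} > α_{cast iron}, cooling drives the stainless steel into tension and the cast iron into compression.
Compatibility of the two members (thermal + elastic change equal): (α₁ − α₂)ΔT = P·[1/(A₁E₁) + 1/(A₂E₂)].
|α₁ − α₂|·ΔT = 5.5×10⁻⁶ × 98 = 0.000539.
1/(A₁E₁) + 1/(A₂E₂) = 1/(2050×116×10³) + 1/(1425×194×10³) = 7.823×10⁻⁹ N⁻¹.
P = 0.000539 / 7.823×10⁻⁹ = 68900 N = 68.9 kN.
σ_{cast iron} = P/A₁ = 68900/2050 = 33.61 MPa, compressive.

σ ≈ 33.6 MPa (compressive)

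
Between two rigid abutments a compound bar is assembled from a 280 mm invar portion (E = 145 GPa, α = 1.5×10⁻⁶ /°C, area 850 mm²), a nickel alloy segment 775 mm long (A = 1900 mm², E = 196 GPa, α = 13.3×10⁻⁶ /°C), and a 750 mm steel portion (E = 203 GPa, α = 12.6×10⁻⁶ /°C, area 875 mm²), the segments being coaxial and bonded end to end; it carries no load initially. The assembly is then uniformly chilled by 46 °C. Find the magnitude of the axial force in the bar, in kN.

P ≈ 108 kN (tensile)

If the supports were absent, the total length change would be Σ αᵢΔT Lᵢ = 1.5×10⁻⁶×46×280 + 13.3×10⁻⁶×46×775 + 12.6×10⁻⁶×46×750 = 0.9282 mm.
Since the ends are fixed, an axial force P builds up, equal in every segment, with P · Σ Lᵢ/(AᵢEᵢ) = δ_free.
The series flexibility is Σ Lᵢ/(AᵢEᵢ) = 280/(850×145×10³) + 775/(1900×196×10³) + 750/(875×203×10³) = 8.575×10⁻⁶ mm/N.
Hence P = δ_free / Σ(L/AE) = 0.9282/8.575×10⁻⁶ = 108.2 kN (tensile).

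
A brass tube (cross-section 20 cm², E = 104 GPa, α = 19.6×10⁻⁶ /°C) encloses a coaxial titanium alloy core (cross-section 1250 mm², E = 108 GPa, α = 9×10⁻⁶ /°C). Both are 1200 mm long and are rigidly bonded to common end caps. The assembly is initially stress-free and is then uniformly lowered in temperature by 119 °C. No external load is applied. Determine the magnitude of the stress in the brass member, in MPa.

σ ≈ 51.6 MPa (tensile)

Equilibrium of a rigid end plate with no external load gives equal and opposite internal forces ±P in the two members. Since α_{brass} > α_{titanium alloy}, cooling drives the brass into tension and the titanium alloy into compression.
Equating the net (thermal + elastic) strains gives |α₁ − α₂|·ΔT = P·[1/(A₁E₁) + 1/(A₂E₂)].
|α₁ − α₂|·ΔT = 10.6×10⁻⁶ × 119 = 0.001261.
1/(A₁E₁) + 1/(A₂E₂) = 1/(2000×104×10³) + 1/(1250×108×10³) = 1.222×10⁻⁸ N⁻¹.
P = 0.001261 / 1.222×10⁻⁸ = 103300 N = 103.3 kN.
σ_{brass} = P/A₁ = 103300/2000 = 51.63 MPa, tensile.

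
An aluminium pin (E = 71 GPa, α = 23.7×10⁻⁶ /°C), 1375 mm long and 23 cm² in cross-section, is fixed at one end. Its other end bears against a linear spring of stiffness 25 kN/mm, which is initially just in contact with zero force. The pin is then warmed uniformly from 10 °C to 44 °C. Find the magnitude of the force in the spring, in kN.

P ≈ 22.9 kN

If the spring were absent the pin would lengthen by αΔT L = 23.7×10⁻⁶ × 34 × 1375 = 1.108 mm.
With a force P in the spring, the elastic change of the pin is PL/(AE) and that of the spring is P/k; compatibility requires their sum to equal δ_free.
So P = δ_free / [L/(AE) + 1/k] = 1.108 / [ 1375/(2300×71×10³) + 1/(25×10³) ].
P = 1.108 / 4.842×10⁻⁵ = 22880 N.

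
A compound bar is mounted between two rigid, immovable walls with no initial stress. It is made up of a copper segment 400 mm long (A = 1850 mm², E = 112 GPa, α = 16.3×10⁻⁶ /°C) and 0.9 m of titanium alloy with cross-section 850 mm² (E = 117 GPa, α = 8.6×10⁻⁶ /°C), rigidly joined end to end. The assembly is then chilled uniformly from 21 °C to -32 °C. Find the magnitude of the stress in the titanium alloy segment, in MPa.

σ ≈ 81 MPa (tensile)

If the supports were absent, the total length change would be Σ αᵢΔT Lᵢ = 16.3×10⁻⁶×53×400 + 8.6×10⁻⁶×53×900 = 0.7558 mm.
The walls prevent any net length change, so an axial force P (same in every segment) develops. Compatibility: P · Σ Lᵢ/(AᵢEᵢ) = δ_free.
Σ Lᵢ/(AᵢEᵢ) = 400/(1850×112×10³) + 900/(850×117×10³) = 1.098×10⁻⁵ mm/N.
So P = 0.7558 / 1.098×10⁻⁵ = 68.83 kN, tensile.
σ_{titanium alloy} = P / A = 68830 / 850 = 80.98 MPa.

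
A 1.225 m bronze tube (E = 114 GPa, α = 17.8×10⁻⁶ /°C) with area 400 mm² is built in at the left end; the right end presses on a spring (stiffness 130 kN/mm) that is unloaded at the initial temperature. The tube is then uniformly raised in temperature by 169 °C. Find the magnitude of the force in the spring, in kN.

P ≈ 107 kN

Free thermal expansion: δ_free = αΔT L = 17.8×10⁻⁶ × 169 × 1225 = 3.685 mm.
With a force P in the spring, the elastic change of the tube is PL/(AE) and that of the spring is P/k; compatibility requires their sum to equal δ_free.
P [ L/(AE) + 1/k ] = δ_free → P [ 1225/(400×114×10³) + 1/(130×10³) ] = 3.685.
P = 3.685 / 3.456×10⁻⁵ = 106600 N.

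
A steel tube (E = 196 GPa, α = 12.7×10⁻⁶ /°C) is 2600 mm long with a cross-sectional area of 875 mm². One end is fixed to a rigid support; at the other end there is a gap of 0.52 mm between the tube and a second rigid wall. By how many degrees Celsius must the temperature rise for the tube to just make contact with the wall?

The gap closes when αΔT L = 0.52 mm, since the tube is still unstressed at that instant.
So ΔT = g/(αL) = 0.52/(12.7×10⁻⁶ × 2600) = 15.75 °C.

ΔT ≈ 15.7 °C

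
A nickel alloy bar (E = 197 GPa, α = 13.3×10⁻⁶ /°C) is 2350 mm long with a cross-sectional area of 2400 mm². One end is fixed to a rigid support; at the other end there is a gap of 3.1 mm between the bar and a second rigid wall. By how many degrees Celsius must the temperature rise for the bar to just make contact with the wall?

ΔT ≈ 99.2 °C

Contact occurs when the free expansion equals the gap: αΔT L = 3.1 mm.
So ΔT = g/(αL) = 3.1/(13.3×10⁻⁶ × 2350) = 99.18 °C.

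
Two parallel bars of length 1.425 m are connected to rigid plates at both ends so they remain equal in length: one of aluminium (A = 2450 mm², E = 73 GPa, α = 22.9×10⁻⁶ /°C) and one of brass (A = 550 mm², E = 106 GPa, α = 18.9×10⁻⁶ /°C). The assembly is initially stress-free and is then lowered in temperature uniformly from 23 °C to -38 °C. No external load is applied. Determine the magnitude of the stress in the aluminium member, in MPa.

σ ≈ 4.38 MPa (tensile)

The aluminium has the larger α, so on cooling it would change length more than the brass if both were free. The rigid plates force a common final length, so the aluminium is put into tension and the brass into compression, with equal and opposite forces P (no external load).
Compatibility of the two members (thermal + elastic change equal): (α₁ − α₂)ΔT = P·[1/(A₁E₁) + 1/(A₂E₂)].
|α₁ − α₂|·ΔT = 4×10⁻⁶ × 61 = 0.000244.
1/(A₁E₁) + 1/(A₂E₂) = 1/(2450×73×10³) + 1/(550×106×10³) = 2.274×10⁻⁸ N⁻¹.
P = 0.000244 / 2.274×10⁻⁸ = 10730 N = 10.73 kN.
σ_{aluminium} = P/A₁ = 10730/2450 = 4.379 MPa, tensile.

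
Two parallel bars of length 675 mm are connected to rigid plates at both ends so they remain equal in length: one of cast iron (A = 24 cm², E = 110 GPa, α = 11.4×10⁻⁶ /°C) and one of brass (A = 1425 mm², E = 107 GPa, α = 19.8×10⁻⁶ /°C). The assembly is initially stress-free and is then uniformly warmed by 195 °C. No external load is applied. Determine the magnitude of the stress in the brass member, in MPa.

σ ≈ 111 MPa (compressive)

The brass has the larger α, so on heating it would change length more than the cast iron if both were free. The rigid plates force a common final length, so the brass is put into compression and the cast iron into tension, with equal and opposite forces P (no external load).
Compatibility of the two members (thermal + elastic change equal): (α₁ − α₂)ΔT = P·[1/(A₁E₁) + 1/(A₂E₂)].
|α₁ − α₂|·ΔT = 8.4×10⁻⁶ × 195 = 0.001638.
1/(A₁E₁) + 1/(A₂E₂) = 1/(2400×110×10³) + 1/(1425×107×10³) = 1.035×10⁻⁸ N⁻¹.
So P = 0.001638 / 1.035×10⁻⁸ = 158.3 kN.
σ_{brass} = P/A₂ = 158300/1425 = 111.1 MPa, compressive.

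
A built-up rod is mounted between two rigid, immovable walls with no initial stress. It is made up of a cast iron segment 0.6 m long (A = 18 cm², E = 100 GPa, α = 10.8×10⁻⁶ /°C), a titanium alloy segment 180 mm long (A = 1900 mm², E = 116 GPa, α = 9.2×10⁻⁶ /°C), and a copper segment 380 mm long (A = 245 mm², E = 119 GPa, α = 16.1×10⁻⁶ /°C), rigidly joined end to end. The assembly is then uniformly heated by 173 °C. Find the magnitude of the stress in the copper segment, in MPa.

With the walls removed the bar would change length by δ_free = Σ αᵢΔT Lᵢ = 10.8×10⁻⁶×173×600 + 9.2×10⁻⁶×173×180 + 16.1×10⁻⁶×173×380 = 2.466 mm.
The rigid supports impose zero overall length change; the single axial force P common to all segments must satisfy P Σ Lᵢ/(AᵢEᵢ) = δ_free.
The series flexibility is Σ Lᵢ/(AᵢEᵢ) = 600/(1800×100×10³) + 180/(1900×116×10³) + 380/(245×119×10³) = 1.718×10⁻⁵ mm/N.
P = 2.466 / 1.718×10⁻⁵ = 143500 N = 143.5 kN, compressive.
σ_{copper} = P / A = 143500 / 245 = 585.7 MPa.

σ ≈ 586 MPa (compressive)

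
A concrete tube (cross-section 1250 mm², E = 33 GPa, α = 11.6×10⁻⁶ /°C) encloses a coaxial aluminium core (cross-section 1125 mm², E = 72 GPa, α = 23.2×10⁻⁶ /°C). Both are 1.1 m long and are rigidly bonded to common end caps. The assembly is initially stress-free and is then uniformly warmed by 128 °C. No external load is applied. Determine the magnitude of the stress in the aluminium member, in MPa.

Both members must finish at the same length. With the larger α, the aluminium tends to over-expand; the plates restrain it, putting the aluminium in compression and the concrete in tension. With no external load the two internal forces are equal and opposite, magnitude P.
Equating the net (thermal + elastic) strains gives |α₁ − α₂|·ΔT = P·[1/(A₁E₁) + 1/(A₂E₂)].
|α₁ − α₂|·ΔT = 11.6×10⁻⁶ × 128 = 0.001485.
1/(A₁E₁) + 1/(A₂E₂) = 1/(1250×33×10³) + 1/(1125×72×10³) = 3.659×10⁻⁸ N⁻¹.
P = 0.001485 / 3.659×10⁻⁸ = 40580 N = 40.58 kN.
σ_{aluminium} = P/A₂ = 40580/1125 = 36.07 MPa, compressive.

σ ≈ 36.1 MPa (compressive)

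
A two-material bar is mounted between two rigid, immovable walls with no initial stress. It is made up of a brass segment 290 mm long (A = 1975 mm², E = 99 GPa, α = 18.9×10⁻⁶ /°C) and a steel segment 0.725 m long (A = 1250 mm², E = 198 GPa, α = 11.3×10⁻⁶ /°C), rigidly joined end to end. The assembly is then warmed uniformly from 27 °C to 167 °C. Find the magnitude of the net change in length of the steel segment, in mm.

|ΔL| ≈ 0.124 mm

If the supports were absent, the total length change would be Σ αᵢΔT Lᵢ = 18.9×10⁻⁶×140×290 + 11.3×10⁻⁶×140×725 = 1.914 mm.
The rigid supports impose zero overall length change; the single axial force P common to all segments must satisfy P Σ Lᵢ/(AᵢEᵢ) = δ_free.
Σ Lᵢ/(AᵢEᵢ) = 290/(1975×99×10³) + 725/(1250×198×10³) = 4.412×10⁻⁶ mm/N.
P = 1.914 / 4.412×10⁻⁶ = 433800 N = 433.8 kN, compressive.
For the steel segment, free thermal change = 11.3×10⁻⁶×140×725 = 1.147 mm and elastic change from P = 433800×725/(1250×198×10³) = 1.271 mm; these oppose, so the net change is 0.124 mm (segment shortens).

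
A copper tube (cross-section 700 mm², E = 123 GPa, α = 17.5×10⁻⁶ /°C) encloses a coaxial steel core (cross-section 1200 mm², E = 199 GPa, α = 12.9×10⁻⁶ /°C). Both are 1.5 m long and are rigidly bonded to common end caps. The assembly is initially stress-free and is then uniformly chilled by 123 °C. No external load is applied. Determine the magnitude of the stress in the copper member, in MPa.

Both members must finish at the same length. With the larger α, the copper tends to over-contract; the plates restrain it, putting the copper in tension and the steel in compression. With no external load the two internal forces are equal and opposite, magnitude P.
Compatibility of the two members (thermal + elastic change equal): (α₁ − α₂)ΔT = P·[1/(A₁E₁) + 1/(A₂E₂)].
|α₁ − α₂|·ΔT = 4.6×10⁻⁶ × 123 = 0.0005658.
1/(A₁E₁) + 1/(A₂E₂) = 1/(700×123×10³) + 1/(1200×199×10³) = 1.58×10⁻⁸ N⁻¹.
P = 0.0005658 / 1.58×10⁻⁸ = 35810 N = 35.81 kN.
σ_{copper} = P/A₁ = 35810/700 = 51.15 MPa, tensile.

σ ≈ 51.2 MPa (tensile)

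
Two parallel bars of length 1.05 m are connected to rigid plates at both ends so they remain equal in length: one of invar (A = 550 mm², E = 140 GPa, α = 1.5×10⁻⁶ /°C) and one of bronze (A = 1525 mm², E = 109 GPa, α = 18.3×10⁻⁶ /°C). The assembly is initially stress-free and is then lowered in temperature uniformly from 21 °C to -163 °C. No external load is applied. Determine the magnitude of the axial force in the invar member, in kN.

Equilibrium of a rigid end plate with no external load gives equal and opposite internal forces ±P in the two members. Since α_{bronze} > α_{invar}, cooling drives the bronze into tension and the invar into compression.
Setting the final lengths equal and cancelling L: (α₁ − α₂)ΔT = P/(A₁E₁) + P/(A₂E₂).
|α₁ − α₂|·ΔT = 16.8×10⁻⁶ × 184 = 0.003091.
1/(A₁E₁) + 1/(A₂E₂) = 1/(550×140×10³) + 1/(1525×109×10³) = 1.9×10⁻⁸ N⁻¹.
So P = 0.003091 / 1.9×10⁻⁸ = 162.7 kN.

P ≈ 163 kN (compressive in the invar)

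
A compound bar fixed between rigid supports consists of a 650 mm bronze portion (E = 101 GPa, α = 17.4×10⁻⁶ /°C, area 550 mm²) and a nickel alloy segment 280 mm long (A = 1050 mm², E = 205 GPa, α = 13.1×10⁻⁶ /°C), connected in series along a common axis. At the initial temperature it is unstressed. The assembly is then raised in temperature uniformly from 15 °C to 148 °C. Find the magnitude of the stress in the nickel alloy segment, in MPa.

σ ≈ 146 MPa (compressive)

With the walls removed the bar would change length by δ_free = Σ αᵢΔT Lᵢ = 17.4×10⁻⁶×133×650 + 13.1×10⁻⁶×133×280 = 1.992 mm.
The walls prevent any net length change, so an axial force P (same in every segment) develops. Compatibility: P · Σ Lᵢ/(AᵢEᵢ) = δ_free.
The series flexibility is Σ Lᵢ/(AᵢEᵢ) = 650/(550×101×10³) + 280/(1050×205×10³) = 1.3×10⁻⁵ mm/N.
So P = 1.992 / 1.3×10⁻⁵ = 153.2 kN, compressive.
σ_{nickel alloy} = P / A = 153200 / 1050 = 145.9 MPa.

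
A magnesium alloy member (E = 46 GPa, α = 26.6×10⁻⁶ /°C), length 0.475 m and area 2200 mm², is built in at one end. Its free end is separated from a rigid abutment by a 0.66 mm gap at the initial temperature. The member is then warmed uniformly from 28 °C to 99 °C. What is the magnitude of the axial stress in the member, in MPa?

σ ≈ 23 MPa (compressive)

Free thermal elongation = αΔT L = 26.6×10⁻⁶ × 71 × 475 = 0.8971 mm.
The gap closes (δ_free > 0.66 mm) and the wall then resists a further 0.8971 − 0.66 = 0.2371 mm of expansion.
That suppressed elongation corresponds to σ = E·Δ/L = 46×10³ × 0.2371/475 = 22.96 MPa.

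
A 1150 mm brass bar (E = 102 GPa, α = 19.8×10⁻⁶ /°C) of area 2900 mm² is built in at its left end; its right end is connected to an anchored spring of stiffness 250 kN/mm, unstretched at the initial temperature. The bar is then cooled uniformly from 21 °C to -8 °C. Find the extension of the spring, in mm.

If the spring were absent the bar would shorten by αΔT L = 19.8×10⁻⁶ × 29 × 1150 = 0.6603 mm.
Let P be the tensile force in the spring. The bar extends elastically by PL/(AE) and the spring stretches by P/k; together these equal δ_free.
So P = δ_free / [L/(AE) + 1/k] = 0.6603 / [ 1150/(2900×102×10³) + 1/(250×10³) ].
P = 0.6603 / 7.888×10⁻⁶ = 83720 N.
Spring extension = P/k = 83720/(250×10³) = 0.3349 mm.

δ ≈ 0.335 mm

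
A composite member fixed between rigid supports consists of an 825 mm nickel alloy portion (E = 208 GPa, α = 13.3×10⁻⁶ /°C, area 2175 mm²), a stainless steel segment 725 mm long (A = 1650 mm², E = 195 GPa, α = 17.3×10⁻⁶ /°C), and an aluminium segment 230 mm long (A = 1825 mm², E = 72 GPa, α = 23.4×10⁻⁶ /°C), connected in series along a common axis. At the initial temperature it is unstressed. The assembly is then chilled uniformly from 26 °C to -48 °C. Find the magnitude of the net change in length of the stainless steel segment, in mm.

|ΔL| ≈ 0.101 mm

With the walls removed the bar would change length by δ_free = Σ αᵢΔT Lᵢ = 13.3×10⁻⁶×74×825 + 17.3×10⁻⁶×74×725 + 23.4×10⁻⁶×74×230 = 2.138 mm.
The walls prevent any net length change, so an axial force P (same in every segment) develops. Compatibility: P · Σ Lᵢ/(AᵢEᵢ) = δ_free.
The series flexibility is Σ Lᵢ/(AᵢEᵢ) = 825/(2175×208×10³) + 725/(1650×195×10³) + 230/(1825×72×10³) = 5.827×10⁻⁶ mm/N.
Hence P = δ_free / Σ(L/AE) = 2.138/5.827×10⁻⁶ = 367 kN (tensile).
For the stainless steel segment, free thermal change = 17.3×10⁻⁶×74×725 = 0.9281 mm and elastic change from P = 367000×725/(1650×195×10³) = 0.8269 mm; these oppose, so the net change is 0.101 mm (segment shortens).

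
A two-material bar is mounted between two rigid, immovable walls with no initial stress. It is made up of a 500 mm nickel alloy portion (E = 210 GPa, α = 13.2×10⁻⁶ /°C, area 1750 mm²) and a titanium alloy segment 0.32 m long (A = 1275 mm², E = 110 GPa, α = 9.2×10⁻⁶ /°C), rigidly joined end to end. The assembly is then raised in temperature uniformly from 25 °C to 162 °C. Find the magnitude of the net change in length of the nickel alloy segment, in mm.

|ΔL| ≈ 0.416 mm

If the supports were absent, the total length change would be Σ αᵢΔT Lᵢ = 13.2×10⁻⁶×137×500 + 9.2×10⁻⁶×137×320 = 1.308 mm.
Since the ends are fixed, an axial force P builds up, equal in every segment, with P · Σ Lᵢ/(AᵢEᵢ) = δ_free.
Σ Lᵢ/(AᵢEᵢ) = 500/(1750×210×10³) + 320/(1275×110×10³) = 3.642×10⁻⁶ mm/N.
Hence P = δ_free / Σ(L/AE) = 1.308/3.642×10⁻⁶ = 359 kN (compressive).
For the nickel alloy segment, free thermal change = 13.2×10⁻⁶×137×500 = 0.9042 mm and elastic change from P = 359000×500/(1750×210×10³) = 0.4884 mm; these oppose, so the net change is 0.416 mm (segment lengthens).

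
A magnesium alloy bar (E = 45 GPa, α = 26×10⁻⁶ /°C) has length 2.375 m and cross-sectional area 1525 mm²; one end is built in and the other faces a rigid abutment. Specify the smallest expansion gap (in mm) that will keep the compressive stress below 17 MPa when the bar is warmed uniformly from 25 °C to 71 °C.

g ≈ 1.94 mm

Free expansion if unrestrained: δ_free = αΔT L = 26×10⁻⁶ × 46 × 2375 = 2.841 mm.
At the allowable stress the elastic shortening the wall may impose is σL/E = 17 × 2375 / (45×10³) = 0.8972 mm.
The gap must absorb the remainder: g_min = 2.841 − 0.8972 = 1.943 mm.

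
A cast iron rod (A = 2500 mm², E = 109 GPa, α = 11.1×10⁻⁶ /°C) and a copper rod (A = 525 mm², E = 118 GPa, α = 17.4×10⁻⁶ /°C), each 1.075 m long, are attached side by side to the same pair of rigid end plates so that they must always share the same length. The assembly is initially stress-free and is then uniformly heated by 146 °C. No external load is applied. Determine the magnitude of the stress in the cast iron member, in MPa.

Equilibrium of a rigid end plate with no external load gives equal and opposite internal forces ±P in the two members. Since α_{copper} > α_{cast iron}, heating drives the copper into compression and the cast iron into tension.
Setting the final lengths equal and cancelling L: (α₁ − α₂)ΔT = P/(A₁E₁) + P/(A₂E₂).
|α₁ − α₂|·ΔT = 6.3×10⁻⁶ × 146 = 0.0009198.
1/(A₁E₁) + 1/(A₂E₂) = 1/(2500×109×10³) + 1/(525×118×10³) = 1.981×10⁻⁸ N⁻¹.
P = 0.0009198 / 1.981×10⁻⁸ = 46430 N = 46.43 kN.
σ_{cast iron} = P/A₁ = 46430/2500 = 18.57 MPa, tensile.

σ ≈ 18.6 MPa (tensile)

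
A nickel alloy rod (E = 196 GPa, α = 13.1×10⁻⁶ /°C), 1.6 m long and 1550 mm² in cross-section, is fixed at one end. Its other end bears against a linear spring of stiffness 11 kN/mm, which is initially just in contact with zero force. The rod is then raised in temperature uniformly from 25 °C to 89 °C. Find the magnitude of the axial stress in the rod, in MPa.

If the spring were absent the rod would lengthen by αΔT L = 13.1×10⁻⁶ × 64 × 1600 = 1.341 mm.
Let P be the compressive force at the spring. The rod shortens elastically by PL/(AE) and the spring compresses by P/k; together these equal δ_free.
So P = δ_free / [L/(AE) + 1/k] = 1.341 / [ 1600/(1550×196×10³) + 1/(11×10³) ].
P = 1.341 / 9.618×10⁻⁵ = 13950 N.
σ = P/A = 13950/1550 = 8.999 MPa.

σ ≈ 9 MPa (compressive)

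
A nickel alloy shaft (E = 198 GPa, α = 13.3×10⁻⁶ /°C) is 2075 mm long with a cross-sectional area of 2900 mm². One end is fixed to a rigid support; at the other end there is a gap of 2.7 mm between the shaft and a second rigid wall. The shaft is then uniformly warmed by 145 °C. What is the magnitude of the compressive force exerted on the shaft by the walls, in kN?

Unrestrained expansion: δ_free = αΔT L = 13.3×10⁻⁶ × 145 × 2075 = 4.002 mm.
The gap closes (δ_free > 2.7 mm) and the wall then resists a further 4.002 − 2.7 = 1.302 mm of expansion.
That suppressed elongation corresponds to σ = E·Δ/L = 198×10³ × 1.302/2075 = 124.2 MPa.
Force on the wall = σA = 124.2 × 2900 mm² = 360.2 kN.

P ≈ 360 kN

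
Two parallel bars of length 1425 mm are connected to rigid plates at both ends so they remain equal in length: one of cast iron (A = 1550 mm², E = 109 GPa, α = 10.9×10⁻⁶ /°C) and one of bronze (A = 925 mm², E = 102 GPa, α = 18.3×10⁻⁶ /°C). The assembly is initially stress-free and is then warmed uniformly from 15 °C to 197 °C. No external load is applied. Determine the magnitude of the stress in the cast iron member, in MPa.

σ ≈ 52.6 MPa (tensile)

Both members must finish at the same length. With the larger α, the bronze tends to over-expand; the plates restrain it, putting the bronze in compression and the cast iron in tension. With no external load the two internal forces are equal and opposite, magnitude P.
Setting the final lengths equal and cancelling L: (α₁ − α₂)ΔT = P/(A₁E₁) + P/(A₂E₂).
|α₁ − α₂|·ΔT = 7.4×10⁻⁶ × 182 = 0.001347.
1/(A₁E₁) + 1/(A₂E₂) = 1/(1550×109×10³) + 1/(925×102×10³) = 1.652×10⁻⁸ N⁻¹.
So P = 0.001347 / 1.652×10⁻⁸ = 81.54 kN.
σ_{cast iron} = P/A₁ = 81540/1550 = 52.6 MPa, tensile.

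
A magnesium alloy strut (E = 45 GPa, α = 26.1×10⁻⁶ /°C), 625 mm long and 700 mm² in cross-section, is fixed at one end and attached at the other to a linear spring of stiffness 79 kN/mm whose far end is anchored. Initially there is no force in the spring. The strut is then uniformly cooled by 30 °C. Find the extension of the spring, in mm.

If the spring were absent the strut would shorten by αΔT L = 26.1×10⁻⁶ × 30 × 625 = 0.4894 mm.
With a force P in the spring, the elastic change of the strut is PL/(AE) and that of the spring is P/k; compatibility requires their sum to equal δ_free.
P [ L/(AE) + 1/k ] = δ_free → P [ 625/(700×45×10³) + 1/(79×10³) ] = 0.4894.
P = 0.4894 / 3.25×10⁻⁵ = 15060 N.
Spring extension = P/k = 15060/(79×10³) = 0.1906 mm.

δ ≈ 0.191 mm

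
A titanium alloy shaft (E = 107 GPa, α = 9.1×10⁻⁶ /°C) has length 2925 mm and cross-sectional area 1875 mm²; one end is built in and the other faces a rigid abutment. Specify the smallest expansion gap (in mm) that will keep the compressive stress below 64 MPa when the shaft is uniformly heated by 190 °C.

Free expansion if unrestrained: δ_free = αΔT L = 9.1×10⁻⁶ × 190 × 2925 = 5.057 mm.
At the allowable stress the elastic shortening the wall may impose is σL/E = 64 × 2925 / (107×10³) = 1.75 mm.
So the gap has to take up the difference, g_min = δ_free − σL/E = 5.057 − 1.75 = 3.308 mm.

g ≈ 3.31 mm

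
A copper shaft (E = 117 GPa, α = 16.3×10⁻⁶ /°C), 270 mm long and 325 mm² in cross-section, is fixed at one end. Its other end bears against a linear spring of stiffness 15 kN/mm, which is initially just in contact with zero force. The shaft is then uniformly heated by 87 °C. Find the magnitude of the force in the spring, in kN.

The unrestrained thermal change is αΔT L = 16.3×10⁻⁶ × 87 × 270 = 0.3829 mm.
Let P be the compressive force at the spring. The shaft shortens elastically by PL/(AE) and the spring compresses by P/k; together these equal δ_free.
P [ L/(AE) + 1/k ] = δ_free → P [ 270/(325×117×10³) + 1/(15×10³) ] = 0.3829.
P = 0.3829 / 7.377×10⁻⁵ = 5190 N.

P ≈ 5.19 kN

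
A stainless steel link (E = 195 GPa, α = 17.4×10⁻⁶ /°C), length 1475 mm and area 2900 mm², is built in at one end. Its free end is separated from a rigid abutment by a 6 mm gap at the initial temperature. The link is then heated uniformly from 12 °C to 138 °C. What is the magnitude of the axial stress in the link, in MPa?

If the wall were absent the link would grow by αΔT L = 17.4×10⁻⁶ × 126 × 1475 = 3.234 mm.
Since δ_free = 3.23 mm is less than the 6 mm gap, the link never touches the wall. No axial force develops.

σ ≈ 0 MPa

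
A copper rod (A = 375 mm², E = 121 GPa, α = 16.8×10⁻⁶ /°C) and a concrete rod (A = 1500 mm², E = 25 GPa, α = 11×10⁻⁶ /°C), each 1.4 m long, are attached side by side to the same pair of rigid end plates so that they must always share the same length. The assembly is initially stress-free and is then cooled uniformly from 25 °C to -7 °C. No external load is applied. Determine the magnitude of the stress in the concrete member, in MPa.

σ ≈ 2.54 MPa (compressive)

Both members must finish at the same length. With the larger α, the copper tends to over-contract; the plates restrain it, putting the copper in tension and the concrete in compression. With no external load the two internal forces are equal and opposite, magnitude P.
Setting the final lengths equal and cancelling L: (α₁ − α₂)ΔT = P/(A₁E₁) + P/(A₂E₂).
|α₁ − α₂|·ΔT = 5.8×10⁻⁶ × 32 = 0.0001856.
1/(A₁E₁) + 1/(A₂E₂) = 1/(375×121×10³) + 1/(1500×25×10³) = 4.871×10⁻⁸ N⁻¹.
So P = 0.0001856 / 4.871×10⁻⁸ = 3.811 kN.
σ_{concrete} = P/A₂ = 3811/1500 = 2.54 MPa, compressive.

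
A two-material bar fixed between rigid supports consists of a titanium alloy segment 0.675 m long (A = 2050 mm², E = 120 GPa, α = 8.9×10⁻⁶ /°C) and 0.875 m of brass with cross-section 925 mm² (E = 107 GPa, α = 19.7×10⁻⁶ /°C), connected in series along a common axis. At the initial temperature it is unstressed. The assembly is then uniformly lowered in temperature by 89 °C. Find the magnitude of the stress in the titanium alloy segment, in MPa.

σ ≈ 87.1 MPa (tensile)

If the supports were absent, the total length change would be Σ αᵢΔT Lᵢ = 8.9×10⁻⁶×89×675 + 19.7×10⁻⁶×89×875 = 2.069 mm.
The rigid supports impose zero overall length change; the single axial force P common to all segments must satisfy P Σ Lᵢ/(AᵢEᵢ) = δ_free.
The series flexibility is Σ Lᵢ/(AᵢEᵢ) = 675/(2050×120×10³) + 875/(925×107×10³) = 1.158×10⁻⁵ mm/N.
Hence P = δ_free / Σ(L/AE) = 2.069/1.158×10⁻⁵ = 178.6 kN (tensile).
σ_{titanium alloy} = P / A = 178600 / 2050 = 87.11 MPa.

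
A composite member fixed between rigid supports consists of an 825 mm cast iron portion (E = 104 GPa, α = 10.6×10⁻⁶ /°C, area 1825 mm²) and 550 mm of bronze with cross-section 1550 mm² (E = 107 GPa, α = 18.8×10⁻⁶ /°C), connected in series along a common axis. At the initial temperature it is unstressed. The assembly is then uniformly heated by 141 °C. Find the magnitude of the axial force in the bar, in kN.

Free thermal expansion of the whole bar: Σ αᵢΔT Lᵢ = 10.6×10⁻⁶×141×825 + 18.8×10⁻⁶×141×550 = 2.691 mm.
The walls prevent any net length change, so an axial force P (same in every segment) develops. Compatibility: P · Σ Lᵢ/(AᵢEᵢ) = δ_free.
The series flexibility is Σ Lᵢ/(AᵢEᵢ) = 825/(1825×104×10³) + 550/(1550×107×10³) = 7.663×10⁻⁶ mm/N.
P = 2.691 / 7.663×10⁻⁶ = 351200 N = 351.2 kN, compressive.

P ≈ 351 kN (compressive)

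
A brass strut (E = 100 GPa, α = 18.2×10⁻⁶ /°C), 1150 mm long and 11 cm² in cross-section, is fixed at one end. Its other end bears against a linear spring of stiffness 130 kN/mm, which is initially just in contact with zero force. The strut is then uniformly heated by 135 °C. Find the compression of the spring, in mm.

The unrestrained thermal change is αΔT L = 18.2×10⁻⁶ × 135 × 1150 = 2.826 mm.
Let P be the compressive force at the spring. The strut shortens elastically by PL/(AE) and the spring compresses by P/k; together these equal δ_free.
P [ L/(AE) + 1/k ] = δ_free → P [ 1150/(1100×100×10³) + 1/(130×10³) ] = 2.826.
P = 2.826 / 1.815×10⁻⁵ = 155700 N.
Spring compression = P/k = 155700/(130×10³) = 1.198 mm.

δ ≈ 1.2 mm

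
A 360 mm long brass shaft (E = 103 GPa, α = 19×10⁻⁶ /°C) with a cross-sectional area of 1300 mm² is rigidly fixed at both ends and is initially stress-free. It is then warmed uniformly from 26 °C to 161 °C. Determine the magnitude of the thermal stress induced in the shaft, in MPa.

With length fixed, the mechanical strain must cancel the thermal strain αΔT = 19×10⁻⁶ × 135 = 2565×10⁻⁶.
Hence σ = E·αΔT = 103×10³ × 2565×10⁻⁶ = 264.2 MPa, compressive.

σ ≈ 264 MPa (compressive)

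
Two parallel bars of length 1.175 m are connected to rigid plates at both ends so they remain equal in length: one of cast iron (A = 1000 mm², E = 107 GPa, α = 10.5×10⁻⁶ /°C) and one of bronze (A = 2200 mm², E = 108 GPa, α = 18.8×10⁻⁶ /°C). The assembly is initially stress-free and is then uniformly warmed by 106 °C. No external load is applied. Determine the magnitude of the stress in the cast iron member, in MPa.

Equilibrium of a rigid end plate with no external load gives equal and opposite internal forces ±P in the two members. Since α_{bronze} > α_{cast iron}, heating drives the bronze into compression and the cast iron into tension.
Compatibility of the two members (thermal + elastic change equal): (α₁ − α₂)ΔT = P·[1/(A₁E₁) + 1/(A₂E₂)].
|α₁ − α₂|·ΔT = 8.3×10⁻⁶ × 106 = 0.0008798.
1/(A₁E₁) + 1/(A₂E₂) = 1/(1000×107×10³) + 1/(2200×108×10³) = 1.355×10⁻⁸ N⁻¹.
So P = 0.0008798 / 1.355×10⁻⁸ = 64.91 kN.
σ_{cast iron} = P/A₁ = 64910/1000 = 64.91 MPa, tensile.

σ ≈ 64.9 MPa (tensile)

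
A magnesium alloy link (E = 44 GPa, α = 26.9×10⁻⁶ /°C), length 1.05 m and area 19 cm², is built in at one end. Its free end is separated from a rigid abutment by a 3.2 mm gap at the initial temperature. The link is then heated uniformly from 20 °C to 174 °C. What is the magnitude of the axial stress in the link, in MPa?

Free thermal elongation = αΔT L = 26.9×10⁻⁶ × 154 × 1050 = 4.35 mm.
After closing the 3.2 mm clearance, 4.35 − 3.2 = 1.15 mm of expansion remains to be suppressed by the wall.
That suppressed elongation corresponds to σ = E·Δ/L = 44×10³ × 1.15/1050 = 48.18 MPa.

σ ≈ 48.2 MPa (compressive)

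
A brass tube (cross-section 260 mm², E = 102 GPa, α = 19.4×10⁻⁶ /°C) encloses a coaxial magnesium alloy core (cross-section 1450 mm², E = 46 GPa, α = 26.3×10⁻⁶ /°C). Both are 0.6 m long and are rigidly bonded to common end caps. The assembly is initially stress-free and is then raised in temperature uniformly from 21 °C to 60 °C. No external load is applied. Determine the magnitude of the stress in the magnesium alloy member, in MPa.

σ ≈ 3.52 MPa (compressive)

Both members must finish at the same length. With the larger α, the magnesium alloy tends to over-expand; the plates restrain it, putting the magnesium alloy in compression and the brass in tension. With no external load the two internal forces are equal and opposite, magnitude P.
Compatibility of the two members (thermal + elastic change equal): (α₁ − α₂)ΔT = P·[1/(A₁E₁) + 1/(A₂E₂)].
|α₁ − α₂|·ΔT = 6.9×10⁻⁶ × 39 = 0.0002691.
1/(A₁E₁) + 1/(A₂E₂) = 1/(260×102×10³) + 1/(1450×46×10³) = 5.27×10⁻⁸ N⁻¹.
So P = 0.0002691 / 5.27×10⁻⁸ = 5.106 kN.
σ_{magnesium alloy} = P/A₂ = 5106/1450 = 3.522 MPa, compressive.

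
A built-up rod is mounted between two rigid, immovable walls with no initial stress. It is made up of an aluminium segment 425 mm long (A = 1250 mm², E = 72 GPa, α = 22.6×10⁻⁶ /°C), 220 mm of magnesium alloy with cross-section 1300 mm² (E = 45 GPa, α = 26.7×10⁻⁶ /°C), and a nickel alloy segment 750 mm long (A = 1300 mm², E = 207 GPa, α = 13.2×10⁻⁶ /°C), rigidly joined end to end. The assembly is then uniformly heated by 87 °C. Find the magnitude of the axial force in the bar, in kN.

If the supports were absent, the total length change would be Σ αᵢΔT Lᵢ = 22.6×10⁻⁶×87×425 + 26.7×10⁻⁶×87×220 + 13.2×10⁻⁶×87×750 = 2.208 mm.
The walls prevent any net length change, so an axial force P (same in every segment) develops. Compatibility: P · Σ Lᵢ/(AᵢEᵢ) = δ_free.
The series flexibility is Σ Lᵢ/(AᵢEᵢ) = 425/(1250×72×10³) + 220/(1300×45×10³) + 750/(1300×207×10³) = 1.127×10⁻⁵ mm/N.
So P = 2.208 / 1.127×10⁻⁵ = 195.9 kN, compressive.

P ≈ 196 kN (compressive)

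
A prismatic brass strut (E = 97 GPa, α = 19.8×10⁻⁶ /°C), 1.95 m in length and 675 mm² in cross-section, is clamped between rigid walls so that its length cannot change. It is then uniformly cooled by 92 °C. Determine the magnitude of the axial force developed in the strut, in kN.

With zero net strain, σ = E·αΔT = 97 GPa × 19.8×10⁻⁶ × 92 = 176.7 MPa.
Axial force P = σA = 176.7 × 675 = 119300 N = 119.3 kN, tensile.

P ≈ 119 kN (tensile)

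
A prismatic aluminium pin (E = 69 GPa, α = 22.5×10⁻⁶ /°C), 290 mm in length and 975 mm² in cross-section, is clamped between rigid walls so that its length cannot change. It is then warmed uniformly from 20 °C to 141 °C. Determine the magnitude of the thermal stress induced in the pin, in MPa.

With length fixed, the mechanical strain must cancel the thermal strain αΔT = 22.5×10⁻⁶ × 121 = 2722.5×10⁻⁶.
Hence σ = E·αΔT = 69×10³ × 2722.5×10⁻⁶ = 187.9 MPa, compressive.

σ ≈ 188 MPa (compressive)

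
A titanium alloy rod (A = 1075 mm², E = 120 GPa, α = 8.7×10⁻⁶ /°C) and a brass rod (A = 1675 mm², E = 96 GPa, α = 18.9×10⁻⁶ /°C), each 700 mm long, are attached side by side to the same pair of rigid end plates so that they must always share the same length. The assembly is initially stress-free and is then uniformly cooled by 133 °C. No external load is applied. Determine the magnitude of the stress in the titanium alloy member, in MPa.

Both members must finish at the same length. With the larger α, the brass tends to over-contract; the plates restrain it, putting the brass in tension and the titanium alloy in compression. With no external load the two internal forces are equal and opposite, magnitude P.
Equating the net (thermal + elastic) strains gives |α₁ − α₂|·ΔT = P·[1/(A₁E₁) + 1/(A₂E₂)].
|α₁ − α₂|·ΔT = 10.2×10⁻⁶ × 133 = 0.001357.
1/(A₁E₁) + 1/(A₂E₂) = 1/(1075×120×10³) + 1/(1675×96×10³) = 1.397×10⁻⁸ N⁻¹.
So P = 0.001357 / 1.397×10⁻⁸ = 97.1 kN.
σ_{titanium alloy} = P/A₁ = 97100/1075 = 90.33 MPa, compressive.

σ ≈ 90.3 MPa (compressive)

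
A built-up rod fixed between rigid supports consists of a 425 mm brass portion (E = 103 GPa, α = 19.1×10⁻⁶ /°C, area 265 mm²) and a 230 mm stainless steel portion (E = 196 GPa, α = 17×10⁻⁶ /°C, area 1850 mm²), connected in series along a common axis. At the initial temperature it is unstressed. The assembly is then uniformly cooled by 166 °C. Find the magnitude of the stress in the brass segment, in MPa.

σ ≈ 465 MPa (tensile)

Free thermal contraction of the whole bar: Σ αᵢΔT Lᵢ = 19.1×10⁻⁶×166×425 + 17×10⁻⁶×166×230 = 1.997 mm.
Since the ends are fixed, an axial force P builds up, equal in every segment, with P · Σ Lᵢ/(AᵢEᵢ) = δ_free.
The series flexibility is Σ Lᵢ/(AᵢEᵢ) = 425/(265×103×10³) + 230/(1850×196×10³) = 1.62×10⁻⁵ mm/N.
So P = 1.997 / 1.62×10⁻⁵ = 123.2 kN, tensile.
σ_{brass} = P / A = 123200 / 265 = 464.9 MPa.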